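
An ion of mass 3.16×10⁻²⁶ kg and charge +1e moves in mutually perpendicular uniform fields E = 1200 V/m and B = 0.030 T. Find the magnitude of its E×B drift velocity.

In crossed fields the guiding centre drifts at v_d = |E×B|/B² = E/B, independent of charge and mass.
v_d = 1200/0.030 = 4.0×10⁴ m/s.

v_d ≈ 4.0×10⁴ m/s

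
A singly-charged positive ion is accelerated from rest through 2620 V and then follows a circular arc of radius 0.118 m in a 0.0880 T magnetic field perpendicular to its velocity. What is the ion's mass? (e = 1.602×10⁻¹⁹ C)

m ≈ 3.30×10⁻²⁷ kg

Combine |q|V = ½mv² and r = mv/(|q|B): eliminate v to get m = qB²r²/(2V).
m = (1.602×10⁻¹⁹)(0.0880)²(0.118)²/(2·2620) ≈ 3.30×10⁻²⁷ kg.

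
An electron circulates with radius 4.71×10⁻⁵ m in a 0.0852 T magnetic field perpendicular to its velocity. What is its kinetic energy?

KE ≈ 2.27×10⁻¹⁹ J

v = |q|Br/m, then KE = ½mv² = (qBr)²/(2m).
v = (1.602×10⁻¹⁹)(0.0852)(4.71×10⁻⁵)/9.109×10⁻³¹ ≈ 7.058×10⁵ m/s.
KE = ½(9.109×10⁻³¹)(7.058×10⁵)² ≈ 2.27×10⁻¹⁹ J.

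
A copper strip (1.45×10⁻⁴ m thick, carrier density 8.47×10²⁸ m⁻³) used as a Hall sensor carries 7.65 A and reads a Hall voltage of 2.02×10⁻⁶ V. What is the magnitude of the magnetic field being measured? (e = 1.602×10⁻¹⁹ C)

B ≈ 0.520 T

From V_H = IB/(n e t), B = V_H n e t / I.
B = (2.02×10⁻⁶)(8.47×10²⁸)(1.602×10⁻¹⁹)(1.45×10⁻⁴)/7.65 ≈ 0.520 T.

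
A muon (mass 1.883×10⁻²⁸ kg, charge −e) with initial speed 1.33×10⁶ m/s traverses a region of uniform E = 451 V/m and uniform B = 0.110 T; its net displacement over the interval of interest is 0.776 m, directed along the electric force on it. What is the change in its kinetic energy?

ΔKE ≈ 5.61×10⁻¹⁷ J

The magnetic force is always ⟂ v and does no work; only the electric force changes KE.
ΔKE = F_E · d = |q|E d = (1.602×10⁻¹⁹)(451)(0.776) ≈ 5.61×10⁻¹⁷ J.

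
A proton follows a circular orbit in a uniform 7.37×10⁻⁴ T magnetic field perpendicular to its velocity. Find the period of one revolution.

T ≈ 8.90×10⁻⁵ s

The cyclotron period depends only on m, q, B: T = 2πm/(|q|B).
T = 2π(1.673×10⁻²⁷)/((1.602×10⁻¹⁹)(7.37×10⁻⁴)) ≈ 8.90×10⁻⁵ s.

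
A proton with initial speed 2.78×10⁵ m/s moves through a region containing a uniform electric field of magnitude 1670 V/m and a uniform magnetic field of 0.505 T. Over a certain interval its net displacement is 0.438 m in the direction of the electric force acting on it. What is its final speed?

B does no work; ΔKE = |q|E d.
½mv_f² = ½mv₀² + |q|Ed = ½(1.673×10⁻²⁷)(2.78×10⁵)² + (1.602×10⁻¹⁹)(1670)(0.438) ≈ 6.465×10⁻¹⁷ J + 1.172×10⁻¹⁶ J ≈ 1.818×10⁻¹⁶ J.
v_f = √(2·1.818×10⁻¹⁶/1.673×10⁻²⁷) ≈ 4.66×10⁵ m/s.

v_f ≈ 4.66×10⁵ m/s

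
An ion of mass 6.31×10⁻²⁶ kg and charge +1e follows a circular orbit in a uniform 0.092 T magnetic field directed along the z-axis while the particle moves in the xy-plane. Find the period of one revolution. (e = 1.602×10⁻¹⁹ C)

T ≈ 2.7×10⁻⁵ s

The cyclotron period depends only on m, q, B: T = 2πm/(|q|B).
T = 2π(6.31×10⁻²⁶)/((1.602×10⁻¹⁹)(0.092)) ≈ 2.7×10⁻⁵ s.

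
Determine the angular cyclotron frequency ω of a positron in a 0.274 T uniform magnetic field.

ω = |q|B/m.
ω = (1.602×10⁻¹⁹)(0.274)/9.109×10⁻³¹ ≈ 4.82×10¹⁰ rad/s.

ω ≈ 4.82×10¹⁰ rad/s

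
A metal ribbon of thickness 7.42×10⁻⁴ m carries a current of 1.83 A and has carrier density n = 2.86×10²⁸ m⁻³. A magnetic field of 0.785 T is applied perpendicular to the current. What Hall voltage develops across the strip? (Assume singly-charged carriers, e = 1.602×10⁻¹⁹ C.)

V_H ≈ 4.23×10⁻⁷ V

V_H = IB/(n e t).
V_H = (1.83)(0.785)/((2.86×10²⁸)(1.602×10⁻¹⁹)(7.42×10⁻⁴)) ≈ 4.23×10⁻⁷ V.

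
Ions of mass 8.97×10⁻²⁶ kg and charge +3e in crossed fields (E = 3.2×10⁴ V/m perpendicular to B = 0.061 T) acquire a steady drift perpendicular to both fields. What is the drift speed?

The E×B drift speed is v_d = E/B.
v_d = 3.2×10⁴/0.061 = 5.2×10⁵ m/s.

v_d ≈ 5.2×10⁵ m/s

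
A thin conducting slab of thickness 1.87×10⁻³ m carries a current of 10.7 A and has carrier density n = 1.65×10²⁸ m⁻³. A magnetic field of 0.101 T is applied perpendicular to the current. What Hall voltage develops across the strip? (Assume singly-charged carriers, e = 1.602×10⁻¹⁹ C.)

V_H = IB/(n e t).
V_H = (10.7)(0.101)/((1.65×10²⁸)(1.602×10⁻¹⁹)(1.87×10⁻³)) ≈ 2.19×10⁻⁷ V.

V_H ≈ 2.19×10⁻⁷ V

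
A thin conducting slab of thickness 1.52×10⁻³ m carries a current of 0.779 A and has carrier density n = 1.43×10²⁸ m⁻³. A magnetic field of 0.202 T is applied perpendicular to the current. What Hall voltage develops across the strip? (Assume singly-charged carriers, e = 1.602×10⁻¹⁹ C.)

V_H = IB/(n e t).
V_H = (0.779)(0.202)/((1.43×10²⁸)(1.602×10⁻¹⁹)(1.52×10⁻³)) ≈ 4.52×10⁻⁸ V.

V_H ≈ 4.52×10⁻⁸ V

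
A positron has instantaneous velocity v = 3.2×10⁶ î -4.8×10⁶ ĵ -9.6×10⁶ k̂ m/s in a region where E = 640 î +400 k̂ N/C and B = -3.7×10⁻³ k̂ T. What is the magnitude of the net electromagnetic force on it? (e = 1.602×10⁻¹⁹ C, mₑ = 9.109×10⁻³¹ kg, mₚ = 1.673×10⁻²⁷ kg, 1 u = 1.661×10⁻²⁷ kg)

|F| ≈ 3.51×10⁻¹⁵ N

v×B = (1.78×10⁴, 1.18×10⁴, 0) N/C.
E + v×B = (1.84×10⁴, 1.18×10⁴, 400) N/C.
F = q(E + v×B) = (1.602×10⁻¹⁹ C)·(1.84×10⁴, 1.18×10⁴, 400) = (2.95×10⁻¹⁵, 1.90×10⁻¹⁵, 6.41×10⁻¹⁷) N.
|F| = 3.51×10⁻¹⁵ N.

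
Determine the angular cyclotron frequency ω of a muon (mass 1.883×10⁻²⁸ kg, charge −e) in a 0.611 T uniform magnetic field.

ω ≈ 5.20×10⁸ rad/s

ω = |q|B/m.
ω = (1.602×10⁻¹⁹)(0.611)/1.883×10⁻²⁸ ≈ 5.20×10⁸ rad/s.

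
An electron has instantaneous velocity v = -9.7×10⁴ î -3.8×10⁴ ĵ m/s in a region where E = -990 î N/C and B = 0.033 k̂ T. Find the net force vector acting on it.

v×B = (-1250, 3200, 0) N/C.
E + v×B = (-2240, 3200, 0) N/C.
F = q(E + v×B) = (−1.602×10⁻¹⁹ C)·(-2240, 3200, 0) = (3.59×10⁻¹⁶, -5.13×10⁻¹⁶, 0) N.

F ≈ (3.59×10⁻¹⁶, -5.13×10⁻¹⁶, 0) N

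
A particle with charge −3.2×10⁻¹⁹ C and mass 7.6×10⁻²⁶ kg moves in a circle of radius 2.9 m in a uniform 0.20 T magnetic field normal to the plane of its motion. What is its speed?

From |q|vB = mv²/r, v = |q|Br/m.
v = (3.2×10⁻¹⁹)(0.20)(2.9)/7.6×10⁻²⁶ ≈ 2.4×10⁶ m/s.

v ≈ 2.4×10⁶ m/s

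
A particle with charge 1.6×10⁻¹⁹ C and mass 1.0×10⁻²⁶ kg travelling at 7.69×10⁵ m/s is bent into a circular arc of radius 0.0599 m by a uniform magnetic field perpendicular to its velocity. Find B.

B ≈ 0.802 T

From |q|vB = mv²/r, B = mv/(|q|r).
B = (1.0×10⁻²⁶)(7.69×10⁵)/((1.6×10⁻¹⁹)(0.0599)) ≈ 0.802 T.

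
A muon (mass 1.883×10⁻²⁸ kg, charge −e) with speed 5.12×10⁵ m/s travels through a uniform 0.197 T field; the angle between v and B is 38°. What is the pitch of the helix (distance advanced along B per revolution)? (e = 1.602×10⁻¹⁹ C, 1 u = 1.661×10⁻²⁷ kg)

p ≈ 0.0151 m

v∥ = v cosθ = 5.12×10⁵·cos38° ≈ 4.035×10⁵ m/s.
T = 2πm/(|q|B) = 2π(1.883×10⁻²⁸)/((1.602×10⁻¹⁹)(0.197)) ≈ 3.749×10⁻⁸ s.
pitch = v∥ T = (4.035×10⁵)(3.749×10⁻⁸) ≈ 0.0151 m.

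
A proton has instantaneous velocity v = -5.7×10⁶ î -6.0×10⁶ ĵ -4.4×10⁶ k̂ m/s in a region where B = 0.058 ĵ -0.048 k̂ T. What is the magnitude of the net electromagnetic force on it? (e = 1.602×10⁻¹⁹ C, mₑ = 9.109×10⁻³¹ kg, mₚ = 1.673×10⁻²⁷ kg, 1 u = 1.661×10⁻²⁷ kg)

|F| ≈ 1.11×10⁻¹³ N

v×B = (5.43×10⁵, -2.74×10⁵, -3.31×10⁵) N/C.
F = q v×B = (1.602×10⁻¹⁹ C)·(5.43×10⁵, -2.74×10⁵, -3.31×10⁵) = (8.70×10⁻¹⁴, -4.38×10⁻¹⁴, -5.30×10⁻¹⁴) N.
|F| = 1.11×10⁻¹³ N.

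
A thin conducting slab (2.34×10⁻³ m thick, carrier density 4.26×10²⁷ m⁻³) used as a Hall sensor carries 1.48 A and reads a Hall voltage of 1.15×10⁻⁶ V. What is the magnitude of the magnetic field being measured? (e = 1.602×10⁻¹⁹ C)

B ≈ 1.24 T

From V_H = IB/(n e t), B = V_H n e t / I.
B = (1.15×10⁻⁶)(4.26×10²⁷)(1.602×10⁻¹⁹)(2.34×10⁻³)/1.48 ≈ 1.24 T.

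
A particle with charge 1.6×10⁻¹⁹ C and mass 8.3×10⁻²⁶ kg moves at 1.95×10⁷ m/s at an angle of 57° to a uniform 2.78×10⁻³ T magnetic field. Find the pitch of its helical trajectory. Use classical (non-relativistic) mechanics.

v∥ = v cosθ = 1.95×10⁷·cos57° ≈ 1.062×10⁷ m/s.
T = 2πm/(|q|B) = 2π(8.3×10⁻²⁶)/((1.6×10⁻¹⁹)(2.78×10⁻³)) ≈ 1.172×10⁻³ s.
pitch = v∥ T = (1.062×10⁷)(1.172×10⁻³) ≈ 1.25×10⁴ m.

p ≈ 1.25×10⁴ m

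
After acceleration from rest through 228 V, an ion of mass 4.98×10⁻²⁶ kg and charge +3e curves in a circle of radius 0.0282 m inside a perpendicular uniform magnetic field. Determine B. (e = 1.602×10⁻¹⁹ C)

B ≈ 0.244 T

v = √(2|q|V/m) = √(2·4.806×10⁻¹⁹·228/4.98×10⁻²⁶) ≈ 6.634×10⁴ m/s.
B = mv/(|q|r) = (4.98×10⁻²⁶)(6.634×10⁴)/((4.806×10⁻¹⁹)(0.0282)) ≈ 0.244 T.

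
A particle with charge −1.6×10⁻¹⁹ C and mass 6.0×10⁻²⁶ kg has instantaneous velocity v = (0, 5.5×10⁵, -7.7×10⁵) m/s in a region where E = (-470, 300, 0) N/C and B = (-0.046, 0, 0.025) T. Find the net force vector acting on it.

v×B = (1.38×10⁴, 3.54×10⁴, 2.53×10⁴) N/C.
E + v×B = (1.33×10⁴, 3.57×10⁴, 2.53×10⁴) N/C.
F = q(E + v×B) = (−1.6×10⁻¹⁹ C)·(1.33×10⁴, 3.57×10⁴, 2.53×10⁴) = (-2.12×10⁻¹⁵, -5.72×10⁻¹⁵, -4.05×10⁻¹⁵) N.

F ≈ (-2.12×10⁻¹⁵, -5.72×10⁻¹⁵, -4.05×10⁻¹⁵) N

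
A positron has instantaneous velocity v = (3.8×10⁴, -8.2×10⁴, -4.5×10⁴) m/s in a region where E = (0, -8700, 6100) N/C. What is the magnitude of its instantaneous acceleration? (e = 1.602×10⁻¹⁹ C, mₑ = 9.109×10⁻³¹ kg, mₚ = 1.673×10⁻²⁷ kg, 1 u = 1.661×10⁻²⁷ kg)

|a| ≈ 1.87×10¹⁵ m/s²

Only an electric field acts, so F = qE = (1.602×10⁻¹⁹ C)·(0, -8700, 6100) = (0, -1.39×10⁻¹⁵, 9.77×10⁻¹⁶) N.
|a| = |F|/m = 1.702×10⁻¹⁵/9.109×10⁻³¹ ≈ 1.87×10¹⁵ m/s².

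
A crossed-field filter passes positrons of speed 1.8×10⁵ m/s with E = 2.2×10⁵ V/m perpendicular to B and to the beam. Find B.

B = 1.2 T

Balance of forces in the selector: qE = qvB ⇒ B = E/v.
B = 2.2×10⁵/1.8×10⁵ = 1.2 T.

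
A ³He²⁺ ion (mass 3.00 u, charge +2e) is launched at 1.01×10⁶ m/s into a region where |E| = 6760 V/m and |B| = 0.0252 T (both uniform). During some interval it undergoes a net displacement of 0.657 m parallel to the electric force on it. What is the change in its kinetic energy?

The magnetic force is always ⟂ v and does no work; only the electric force changes KE.
ΔKE = F_E · d = |q|E d = (3.204×10⁻¹⁹)(6760)(0.657) ≈ 1.42×10⁻¹⁵ J.

ΔKE ≈ 1.42×10⁻¹⁵ J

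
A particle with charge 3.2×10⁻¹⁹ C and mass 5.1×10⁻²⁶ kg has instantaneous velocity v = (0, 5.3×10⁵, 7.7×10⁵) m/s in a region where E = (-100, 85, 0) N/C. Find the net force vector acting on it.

F ≈ (-3.20×10⁻¹⁷, 2.72×10⁻¹⁷, 0) N

Only an electric field acts, so F = qE = (3.2×10⁻¹⁹ C)·(-100, 85.0, 0) = (-3.20×10⁻¹⁷, 2.72×10⁻¹⁷, 0) N.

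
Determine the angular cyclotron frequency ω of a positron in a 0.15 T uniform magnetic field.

ω ≈ 2.6×10¹⁰ rad/s

ω = |q|B/m.
ω = (1.602×10⁻¹⁹)(0.15)/9.109×10⁻³¹ ≈ 2.6×10¹⁰ rad/s.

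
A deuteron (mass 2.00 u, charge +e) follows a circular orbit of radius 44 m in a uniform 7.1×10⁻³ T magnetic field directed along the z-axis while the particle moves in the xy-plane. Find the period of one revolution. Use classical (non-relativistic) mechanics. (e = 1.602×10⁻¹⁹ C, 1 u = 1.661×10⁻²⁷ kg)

The cyclotron period depends only on m, q, B: T = 2πm/(|q|B).
T = 2π(3.322×10⁻²⁷)/((1.602×10⁻¹⁹)(7.1×10⁻³)) ≈ 1.8×10⁻⁵ s.

T ≈ 1.8×10⁻⁵ s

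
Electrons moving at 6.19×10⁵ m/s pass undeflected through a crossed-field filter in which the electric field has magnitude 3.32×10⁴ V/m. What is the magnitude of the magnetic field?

Balance of forces in the selector: qE = qvB ⇒ B = E/v.
B = 3.32×10⁴/6.19×10⁵ = 0.0536 T.

B = 0.0536 T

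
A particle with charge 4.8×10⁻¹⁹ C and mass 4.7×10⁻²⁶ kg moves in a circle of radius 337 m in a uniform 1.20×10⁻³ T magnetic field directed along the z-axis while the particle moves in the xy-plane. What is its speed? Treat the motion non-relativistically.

From |q|vB = mv²/r, v = |q|Br/m.
v = (4.8×10⁻¹⁹)(1.20×10⁻³)(337)/4.7×10⁻²⁶ ≈ 4.13×10⁶ m/s.

v ≈ 4.13×10⁶ m/s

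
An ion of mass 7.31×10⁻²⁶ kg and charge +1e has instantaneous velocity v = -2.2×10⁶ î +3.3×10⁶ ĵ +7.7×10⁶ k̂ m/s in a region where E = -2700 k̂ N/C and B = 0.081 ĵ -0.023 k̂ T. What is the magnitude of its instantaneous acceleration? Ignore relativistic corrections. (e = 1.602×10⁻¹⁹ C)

v×B = (-7.00×10⁵, -5.06×10⁴, -1.78×10⁵) N/C.
E + v×B = (-7.00×10⁵, -5.06×10⁴, -1.81×10⁵) N/C.
F = q(E + v×B) = (1.602×10⁻¹⁹ C)·(-7.00×10⁵, -5.06×10⁴, -1.81×10⁵) = (-1.12×10⁻¹³, -8.11×10⁻¹⁵, -2.90×10⁻¹⁴) N.
|a| = |F|/m = 1.160×10⁻¹³/7.31×10⁻²⁶ ≈ 1.59×10¹² m/s².

|a| ≈ 1.59×10¹² m/s²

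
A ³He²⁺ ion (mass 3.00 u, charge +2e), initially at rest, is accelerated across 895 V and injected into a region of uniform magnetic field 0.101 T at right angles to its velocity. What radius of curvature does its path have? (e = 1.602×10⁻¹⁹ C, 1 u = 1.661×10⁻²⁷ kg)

Acceleration: |q|V = ½mv² ⇒ v = √(2|q|V/m) = √(2·3.204×10⁻¹⁹·895/4.983×10⁻²⁷) ≈ 3.393×10⁵ m/s.
In the field: r = mv/(|q|B) = (4.983×10⁻²⁷)(3.393×10⁵)/((3.204×10⁻¹⁹)(0.101)) ≈ 0.0522 m.

r ≈ 0.0522 m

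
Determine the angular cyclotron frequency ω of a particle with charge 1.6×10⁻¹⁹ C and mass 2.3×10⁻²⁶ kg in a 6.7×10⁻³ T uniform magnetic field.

ω ≈ 4.7×10⁴ rad/s

ω = |q|B/m.
ω = (1.6×10⁻¹⁹)(6.7×10⁻³)/2.3×10⁻²⁶ ≈ 4.7×10⁴ rad/s.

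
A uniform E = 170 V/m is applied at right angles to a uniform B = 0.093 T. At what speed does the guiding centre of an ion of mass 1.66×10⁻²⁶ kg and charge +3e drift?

In crossed fields the guiding centre drifts at v_d = |E×B|/B² = E/B, independent of charge and mass.
v_d = 170/0.093 = 1800 m/s.

v_d ≈ 1800 m/s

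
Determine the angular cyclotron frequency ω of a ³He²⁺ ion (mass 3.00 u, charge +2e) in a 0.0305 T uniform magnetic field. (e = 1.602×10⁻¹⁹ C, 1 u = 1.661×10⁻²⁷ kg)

ω = |q|B/m.
ω = (3.204×10⁻¹⁹)(0.0305)/4.983×10⁻²⁷ ≈ 1.96×10⁶ rad/s.

ω ≈ 1.96×10⁶ rad/s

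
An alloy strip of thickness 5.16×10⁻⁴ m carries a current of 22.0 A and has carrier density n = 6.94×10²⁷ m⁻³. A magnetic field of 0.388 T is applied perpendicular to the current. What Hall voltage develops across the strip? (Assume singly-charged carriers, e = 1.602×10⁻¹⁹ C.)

V_H ≈ 1.49×10⁻⁵ V

V_H = IB/(n e t).
V_H = (22.0)(0.388)/((6.94×10²⁷)(1.602×10⁻¹⁹)(5.16×10⁻⁴)) ≈ 1.49×10⁻⁵ V.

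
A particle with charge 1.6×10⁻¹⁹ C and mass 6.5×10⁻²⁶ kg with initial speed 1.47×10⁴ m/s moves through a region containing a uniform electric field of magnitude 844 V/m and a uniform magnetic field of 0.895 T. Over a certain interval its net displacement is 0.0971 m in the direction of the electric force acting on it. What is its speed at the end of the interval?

B does no work; ΔKE = |q|E d.
½mv_f² = ½mv₀² + |q|Ed = ½(6.5×10⁻²⁶)(1.47×10⁴)² + (1.6×10⁻¹⁹)(844)(0.0971) ≈ 7.023×10⁻¹⁸ J + 1.311×10⁻¹⁷ J ≈ 2.014×10⁻¹⁷ J.
v_f = √(2·2.014×10⁻¹⁷/6.5×10⁻²⁶) ≈ 2.49×10⁴ m/s.

v_f ≈ 2.49×10⁴ m/s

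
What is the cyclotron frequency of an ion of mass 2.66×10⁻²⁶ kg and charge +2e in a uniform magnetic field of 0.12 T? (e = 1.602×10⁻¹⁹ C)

f = |q|B/(2πm).
f = (3.204×10⁻¹⁹)(0.12)/(2π·2.66×10⁻²⁶) ≈ 2.3×10⁵ Hz.

f ≈ 2.3×10⁵ Hz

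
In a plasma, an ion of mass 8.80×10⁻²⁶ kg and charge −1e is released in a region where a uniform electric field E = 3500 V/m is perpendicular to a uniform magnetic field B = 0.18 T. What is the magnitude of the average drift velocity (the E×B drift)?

The steady drift has the magnetic force balancing the electric force, so v_d = E/B.
v_d = 3500/0.18 = 1.9×10⁴ m/s.

v_d ≈ 1.9×10⁴ m/s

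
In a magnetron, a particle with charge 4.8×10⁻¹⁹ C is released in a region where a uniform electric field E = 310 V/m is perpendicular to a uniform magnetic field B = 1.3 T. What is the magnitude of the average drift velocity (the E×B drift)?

The E×B drift speed is v_d = E/B.
v_d = 310/1.3 = 240 m/s.

v_d ≈ 240 m/s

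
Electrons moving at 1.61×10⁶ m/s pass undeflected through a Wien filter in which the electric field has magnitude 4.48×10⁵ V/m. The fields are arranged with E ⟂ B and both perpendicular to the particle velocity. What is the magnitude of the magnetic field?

B = 0.278 T

Balance of forces in the selector: qE = qvB ⇒ B = E/v.
B = 4.48×10⁵/1.61×10⁶ = 0.278 T.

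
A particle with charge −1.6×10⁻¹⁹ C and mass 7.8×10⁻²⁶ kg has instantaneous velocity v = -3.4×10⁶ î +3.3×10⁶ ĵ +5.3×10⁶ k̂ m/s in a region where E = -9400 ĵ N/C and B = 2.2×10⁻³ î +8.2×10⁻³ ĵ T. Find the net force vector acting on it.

v×B = (-4.35×10⁴, 1.17×10⁴, -3.51×10⁴) N/C.
E + v×B = (-4.35×10⁴, 2260, -3.51×10⁴) N/C.
F = q(E + v×B) = (−1.6×10⁻¹⁹ C)·(-4.35×10⁴, 2260, -3.51×10⁴) = (6.95×10⁻¹⁵, -3.62×10⁻¹⁶, 5.62×10⁻¹⁵) N.

F ≈ (6.95×10⁻¹⁵, -3.62×10⁻¹⁶, 5.62×10⁻¹⁵) N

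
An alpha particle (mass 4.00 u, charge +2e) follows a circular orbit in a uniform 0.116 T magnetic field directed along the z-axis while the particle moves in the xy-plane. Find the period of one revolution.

The cyclotron period depends only on m, q, B: T = 2πm/(|q|B).
T = 2π(6.644×10⁻²⁷)/((3.204×10⁻¹⁹)(0.116)) ≈ 1.12×10⁻⁶ s.

T ≈ 1.12×10⁻⁶ s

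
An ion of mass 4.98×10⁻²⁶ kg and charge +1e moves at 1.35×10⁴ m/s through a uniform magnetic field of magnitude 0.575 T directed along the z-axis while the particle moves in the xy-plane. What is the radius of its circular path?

The magnetic force provides the centripetal force: |q|vB = mv²/r.
r = mv/(|q|B) = (4.98×10⁻²⁶)(1.35×10⁴)/((1.602×10⁻¹⁹)(0.575)) ≈ 7.30×10⁻³ m.

r ≈ 7.30×10⁻³ m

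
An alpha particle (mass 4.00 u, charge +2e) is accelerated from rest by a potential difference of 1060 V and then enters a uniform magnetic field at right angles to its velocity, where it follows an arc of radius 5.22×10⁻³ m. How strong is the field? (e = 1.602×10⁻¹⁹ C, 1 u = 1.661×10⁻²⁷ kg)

B ≈ 1.27 T

v = √(2|q|V/m) = √(2·3.204×10⁻¹⁹·1060/6.644×10⁻²⁷) ≈ 3.197×10⁵ m/s.
B = mv/(|q|r) = (6.644×10⁻²⁷)(3.197×10⁵)/((3.204×10⁻¹⁹)(5.22×10⁻³)) ≈ 1.27 T.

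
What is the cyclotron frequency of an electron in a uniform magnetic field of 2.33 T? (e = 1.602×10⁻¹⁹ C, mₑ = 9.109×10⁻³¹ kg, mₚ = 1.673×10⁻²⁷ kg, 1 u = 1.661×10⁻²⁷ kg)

f = |q|B/(2πm).
f = (1.602×10⁻¹⁹)(2.33)/(2π·9.109×10⁻³¹) ≈ 6.52×10¹⁰ Hz.

f ≈ 6.52×10¹⁰ Hz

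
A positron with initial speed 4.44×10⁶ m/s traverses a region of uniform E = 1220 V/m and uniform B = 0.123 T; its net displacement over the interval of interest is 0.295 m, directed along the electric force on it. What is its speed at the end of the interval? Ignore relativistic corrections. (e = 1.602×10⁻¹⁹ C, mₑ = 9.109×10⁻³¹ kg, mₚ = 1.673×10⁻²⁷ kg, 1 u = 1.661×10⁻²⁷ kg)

B does no work; ΔKE = |q|E d.
½mv_f² = ½mv₀² + |q|Ed = ½(9.109×10⁻³¹)(4.44×10⁶)² + (1.602×10⁻¹⁹)(1220)(0.295) ≈ 8.979×10⁻¹⁸ J + 5.766×10⁻¹⁷ J ≈ 6.663×10⁻¹⁷ J.
v_f = √(2·6.663×10⁻¹⁷/9.109×10⁻³¹) ≈ 1.21×10⁷ m/s.

v_f ≈ 1.21×10⁷ m/s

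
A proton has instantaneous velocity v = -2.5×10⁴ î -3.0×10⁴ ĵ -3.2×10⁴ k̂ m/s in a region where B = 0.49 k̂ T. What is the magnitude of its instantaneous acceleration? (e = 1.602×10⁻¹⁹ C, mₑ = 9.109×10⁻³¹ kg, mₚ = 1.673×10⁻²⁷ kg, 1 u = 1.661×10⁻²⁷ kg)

|a| ≈ 1.83×10¹² m/s²

v×B = (-1.47×10⁴, 1.22×10⁴, 0) N/C.
F = q v×B = (1.602×10⁻¹⁹ C)·(-1.47×10⁴, 1.22×10⁴, 0) = (-2.35×10⁻¹⁵, 1.96×10⁻¹⁵, 0) N.
|a| = |F|/m = 3.065×10⁻¹⁵/1.673×10⁻²⁷ ≈ 1.83×10¹² m/s².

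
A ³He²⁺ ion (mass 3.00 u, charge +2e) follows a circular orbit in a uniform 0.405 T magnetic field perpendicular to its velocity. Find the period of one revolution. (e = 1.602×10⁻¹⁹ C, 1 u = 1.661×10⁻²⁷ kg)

T ≈ 2.41×10⁻⁷ s

The cyclotron period depends only on m, q, B: T = 2πm/(|q|B).
T = 2π(4.983×10⁻²⁷)/((3.204×10⁻¹⁹)(0.405)) ≈ 2.41×10⁻⁷ s.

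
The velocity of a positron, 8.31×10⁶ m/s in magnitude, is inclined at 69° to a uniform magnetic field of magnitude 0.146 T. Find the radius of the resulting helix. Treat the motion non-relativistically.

r ≈ 3.02×10⁻⁴ m

v⊥ = v sinθ = 8.31×10⁶·sin69° ≈ 7.758×10⁶ m/s.
r = m v⊥/(|q|B) = (9.109×10⁻³¹)(7.758×10⁶)/((1.602×10⁻¹⁹)(0.146)) ≈ 3.02×10⁻⁴ m.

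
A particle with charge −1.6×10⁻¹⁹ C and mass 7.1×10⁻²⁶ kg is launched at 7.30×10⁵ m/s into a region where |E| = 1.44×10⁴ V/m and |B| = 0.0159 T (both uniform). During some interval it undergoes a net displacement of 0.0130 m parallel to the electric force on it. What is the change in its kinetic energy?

ΔKE ≈ 3.00×10⁻¹⁷ J

The magnetic force is always ⟂ v and does no work; only the electric force changes KE.
ΔKE = F_E · d = |q|E d = (1.6×10⁻¹⁹)(1.44×10⁴)(0.0130) ≈ 3.00×10⁻¹⁷ J.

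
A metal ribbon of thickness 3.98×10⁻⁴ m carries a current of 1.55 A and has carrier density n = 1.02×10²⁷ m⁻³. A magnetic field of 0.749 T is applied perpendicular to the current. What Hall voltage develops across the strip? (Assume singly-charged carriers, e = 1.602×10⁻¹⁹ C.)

V_H = IB/(n e t).
V_H = (1.55)(0.749)/((1.02×10²⁷)(1.602×10⁻¹⁹)(3.98×10⁻⁴)) ≈ 1.79×10⁻⁵ V.

V_H ≈ 1.79×10⁻⁵ V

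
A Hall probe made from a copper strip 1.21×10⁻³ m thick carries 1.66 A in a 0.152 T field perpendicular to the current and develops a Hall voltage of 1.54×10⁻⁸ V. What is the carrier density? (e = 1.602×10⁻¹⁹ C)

n ≈ 8.45×10²⁸ m⁻³

From V_H = IB/(n e t), n = IB/(V_H e t).
n = (1.66)(0.152)/((1.54×10⁻⁸)(1.602×10⁻¹⁹)(1.21×10⁻³)) ≈ 8.45×10²⁸ m⁻³.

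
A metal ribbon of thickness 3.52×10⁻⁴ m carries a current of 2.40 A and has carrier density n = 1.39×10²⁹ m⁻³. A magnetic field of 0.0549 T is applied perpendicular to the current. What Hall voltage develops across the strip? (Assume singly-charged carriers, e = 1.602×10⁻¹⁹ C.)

V_H ≈ 1.68×10⁻⁸ V

V_H = IB/(n e t).
V_H = (2.40)(0.0549)/((1.39×10²⁹)(1.602×10⁻¹⁹)(3.52×10⁻⁴)) ≈ 1.68×10⁻⁸ V.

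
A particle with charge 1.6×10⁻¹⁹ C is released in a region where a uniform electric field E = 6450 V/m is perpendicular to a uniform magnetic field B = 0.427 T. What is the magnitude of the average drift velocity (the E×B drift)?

The steady drift has the magnetic force balancing the electric force, so v_d = E/B.
v_d = 6450/0.427 = 1.51×10⁴ m/s.

v_d ≈ 1.51×10⁴ m/s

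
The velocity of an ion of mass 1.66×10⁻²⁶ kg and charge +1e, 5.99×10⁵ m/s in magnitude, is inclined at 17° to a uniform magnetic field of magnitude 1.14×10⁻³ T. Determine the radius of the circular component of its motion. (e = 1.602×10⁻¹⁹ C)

v⊥ = v sinθ = 5.99×10⁵·sin17° ≈ 1.751×10⁵ m/s.
r = m v⊥/(|q|B) = (1.66×10⁻²⁶)(1.751×10⁵)/((1.602×10⁻¹⁹)(1.14×10⁻³)) ≈ 15.9 m.

r ≈ 15.9 m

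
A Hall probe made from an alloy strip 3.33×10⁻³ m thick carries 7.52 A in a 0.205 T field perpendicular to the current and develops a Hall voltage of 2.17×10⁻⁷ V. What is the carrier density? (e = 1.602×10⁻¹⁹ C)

n ≈ 1.33×10²⁸ m⁻³

From V_H = IB/(n e t), n = IB/(V_H e t).
n = (7.52)(0.205)/((2.17×10⁻⁷)(1.602×10⁻¹⁹)(3.33×10⁻³)) ≈ 1.33×10²⁸ m⁻³.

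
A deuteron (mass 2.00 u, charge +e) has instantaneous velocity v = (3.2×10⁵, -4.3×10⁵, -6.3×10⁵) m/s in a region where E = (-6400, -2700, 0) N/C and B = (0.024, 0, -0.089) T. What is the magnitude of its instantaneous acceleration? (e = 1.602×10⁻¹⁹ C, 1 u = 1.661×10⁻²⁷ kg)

v×B = (3.83×10⁴, 1.34×10⁴, 1.03×10⁴) N/C.
E + v×B = (3.19×10⁴, 1.07×10⁴, 1.03×10⁴) N/C.
F = q(E + v×B) = (1.602×10⁻¹⁹ C)·(3.19×10⁴, 1.07×10⁴, 1.03×10⁴) = (5.11×10⁻¹⁵, 1.71×10⁻¹⁵, 1.65×10⁻¹⁵) N.
|a| = |F|/m = 5.632×10⁻¹⁵/3.322×10⁻²⁷ ≈ 1.70×10¹² m/s².

|a| ≈ 1.70×10¹² m/s²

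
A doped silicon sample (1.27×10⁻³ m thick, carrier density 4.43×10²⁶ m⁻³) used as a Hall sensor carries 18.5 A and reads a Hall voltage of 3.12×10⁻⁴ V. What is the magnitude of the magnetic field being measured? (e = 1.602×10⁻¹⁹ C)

B ≈ 1.52 T

From V_H = IB/(n e t), B = V_H n e t / I.
B = (3.12×10⁻⁴)(4.43×10²⁶)(1.602×10⁻¹⁹)(1.27×10⁻³)/18.5 ≈ 1.52 T.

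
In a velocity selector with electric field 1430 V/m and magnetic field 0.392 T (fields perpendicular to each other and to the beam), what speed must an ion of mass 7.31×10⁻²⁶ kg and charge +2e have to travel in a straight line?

For undeflected motion the electric and magnetic forces balance: qE = qvB.
v = E/B = 1430/0.392 = 3650 m/s.
The result is independent of the particle's charge and mass.

v = 3650 m/s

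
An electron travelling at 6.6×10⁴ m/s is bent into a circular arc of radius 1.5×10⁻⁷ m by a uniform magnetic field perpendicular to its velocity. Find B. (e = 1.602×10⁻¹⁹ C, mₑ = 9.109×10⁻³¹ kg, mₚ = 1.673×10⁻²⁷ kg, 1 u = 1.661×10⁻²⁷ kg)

From |q|vB = mv²/r, B = mv/(|q|r).
B = (9.109×10⁻³¹)(6.6×10⁴)/((1.602×10⁻¹⁹)(1.5×10⁻⁷)) ≈ 2.5 T.

B ≈ 2.5 T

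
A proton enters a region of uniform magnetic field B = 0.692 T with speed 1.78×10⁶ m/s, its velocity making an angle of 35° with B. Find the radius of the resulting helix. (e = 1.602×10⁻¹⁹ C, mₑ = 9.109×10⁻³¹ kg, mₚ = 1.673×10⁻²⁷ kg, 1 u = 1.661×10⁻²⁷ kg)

v⊥ = v sinθ = 1.78×10⁶·sin35° ≈ 1.021×10⁶ m/s.
r = m v⊥/(|q|B) = (1.673×10⁻²⁷)(1.021×10⁶)/((1.602×10⁻¹⁹)(0.692)) ≈ 0.0154 m.

r ≈ 0.0154 m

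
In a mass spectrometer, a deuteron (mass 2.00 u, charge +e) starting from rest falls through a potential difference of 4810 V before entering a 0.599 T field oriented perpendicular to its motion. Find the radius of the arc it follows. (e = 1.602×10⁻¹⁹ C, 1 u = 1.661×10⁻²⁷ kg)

r ≈ 0.0236 m

Acceleration: |q|V = ½mv² ⇒ v = √(2|q|V/m) = √(2·1.602×10⁻¹⁹·4810/3.322×10⁻²⁷) ≈ 6.811×10⁵ m/s.
In the field: r = mv/(|q|B) = (3.322×10⁻²⁷)(6.811×10⁵)/((1.602×10⁻¹⁹)(0.599)) ≈ 0.0236 m.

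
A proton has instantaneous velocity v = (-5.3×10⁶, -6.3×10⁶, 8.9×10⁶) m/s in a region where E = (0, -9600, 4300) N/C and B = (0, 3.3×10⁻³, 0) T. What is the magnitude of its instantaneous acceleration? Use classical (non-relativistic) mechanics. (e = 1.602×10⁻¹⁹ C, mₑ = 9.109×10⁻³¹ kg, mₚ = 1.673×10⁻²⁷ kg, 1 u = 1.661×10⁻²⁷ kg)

v×B = (-2.94×10⁴, 0, -1.75×10⁴) N/C.
E + v×B = (-2.94×10⁴, -9600, -1.32×10⁴) N/C.
F = q(E + v×B) = (1.602×10⁻¹⁹ C)·(-2.94×10⁴, -9600, -1.32×10⁴) = (-4.71×10⁻¹⁵, -1.54×10⁻¹⁵, -2.11×10⁻¹⁵) N.
|a| = |F|/m = 5.382×10⁻¹⁵/1.673×10⁻²⁷ ≈ 3.22×10¹² m/s².

|a| ≈ 3.22×10¹² m/s²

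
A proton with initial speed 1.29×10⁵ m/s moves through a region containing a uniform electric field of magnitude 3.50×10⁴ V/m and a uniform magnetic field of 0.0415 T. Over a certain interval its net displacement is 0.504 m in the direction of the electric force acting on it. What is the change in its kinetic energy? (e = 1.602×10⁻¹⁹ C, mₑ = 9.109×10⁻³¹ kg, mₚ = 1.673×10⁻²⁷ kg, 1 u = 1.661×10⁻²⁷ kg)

The magnetic force is always ⟂ v and does no work; only the electric force changes KE.
ΔKE = F_E · d = |q|E d = (1.602×10⁻¹⁹)(3.50×10⁴)(0.504) ≈ 2.83×10⁻¹⁵ J.

ΔKE ≈ 2.83×10⁻¹⁵ J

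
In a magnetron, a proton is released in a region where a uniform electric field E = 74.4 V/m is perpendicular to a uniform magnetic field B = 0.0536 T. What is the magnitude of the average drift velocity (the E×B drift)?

v_d ≈ 1390 m/s

The E×B drift speed is v_d = E/B.
v_d = 74.4/0.0536 = 1390 m/s.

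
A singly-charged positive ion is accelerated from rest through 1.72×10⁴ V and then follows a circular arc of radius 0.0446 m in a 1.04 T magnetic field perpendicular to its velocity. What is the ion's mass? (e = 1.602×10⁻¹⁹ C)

m ≈ 1.00×10⁻²⁶ kg

Combine |q|V = ½mv² and r = mv/(|q|B): eliminate v to get m = qB²r²/(2V).
m = (1.602×10⁻¹⁹)(1.04)²(0.0446)²/(2·1.72×10⁴) ≈ 1.00×10⁻²⁶ kg.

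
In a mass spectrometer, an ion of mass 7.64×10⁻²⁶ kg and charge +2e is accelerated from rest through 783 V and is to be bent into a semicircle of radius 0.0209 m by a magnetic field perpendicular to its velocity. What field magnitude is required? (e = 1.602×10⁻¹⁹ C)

v = √(2|q|V/m) = √(2·3.204×10⁻¹⁹·783/7.64×10⁻²⁶) ≈ 8.104×10⁴ m/s.
B = mv/(|q|r) = (7.64×10⁻²⁶)(8.104×10⁴)/((3.204×10⁻¹⁹)(0.0209)) ≈ 0.925 T.

B ≈ 0.925 T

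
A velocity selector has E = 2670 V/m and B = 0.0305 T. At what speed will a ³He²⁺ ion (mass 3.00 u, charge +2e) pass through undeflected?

For undeflected motion the electric and magnetic forces balance: qE = qvB.
v = E/B = 2670/0.0305 = 8.75×10⁴ m/s.

v = 8.75×10⁴ m/s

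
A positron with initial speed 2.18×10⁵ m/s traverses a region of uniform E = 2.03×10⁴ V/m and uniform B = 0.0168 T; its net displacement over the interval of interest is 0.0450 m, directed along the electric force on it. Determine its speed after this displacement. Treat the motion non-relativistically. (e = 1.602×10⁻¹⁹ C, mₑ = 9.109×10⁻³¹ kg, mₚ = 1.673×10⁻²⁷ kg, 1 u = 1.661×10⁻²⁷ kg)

B does no work; ΔKE = |q|E d.
½mv_f² = ½mv₀² + |q|Ed = ½(9.109×10⁻³¹)(2.18×10⁵)² + (1.602×10⁻¹⁹)(2.03×10⁴)(0.0450) ≈ 2.164×10⁻²⁰ J + 1.463×10⁻¹⁶ J ≈ 1.464×10⁻¹⁶ J.
v_f = √(2·1.464×10⁻¹⁶/9.109×10⁻³¹) ≈ 1.79×10⁷ m/s.

v_f ≈ 1.79×10⁷ m/s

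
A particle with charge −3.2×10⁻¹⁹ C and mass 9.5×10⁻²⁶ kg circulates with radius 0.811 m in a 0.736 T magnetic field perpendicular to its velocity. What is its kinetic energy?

v = |q|Br/m, then KE = ½mv² = (qBr)²/(2m).
v = (3.2×10⁻¹⁹)(0.736)(0.811)/9.5×10⁻²⁶ ≈ 2.011×10⁶ m/s.
KE = ½(9.5×10⁻²⁶)(2.011×10⁶)² ≈ 1.92×10⁻¹³ J = 1.20×10⁶ eV.

KE ≈ 1.20×10⁶ eV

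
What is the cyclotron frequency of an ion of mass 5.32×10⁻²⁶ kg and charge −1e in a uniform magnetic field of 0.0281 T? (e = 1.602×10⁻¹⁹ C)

f = |q|B/(2πm).
f = (1.602×10⁻¹⁹)(0.0281)/(2π·5.32×10⁻²⁶) ≈ 1.35×10⁴ Hz.

f ≈ 1.35×10⁴ Hz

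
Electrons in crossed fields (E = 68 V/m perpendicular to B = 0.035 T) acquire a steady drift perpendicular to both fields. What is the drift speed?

v_d ≈ 1900 m/s

The E×B drift speed is v_d = E/B.
v_d = 68/0.035 = 1900 m/s.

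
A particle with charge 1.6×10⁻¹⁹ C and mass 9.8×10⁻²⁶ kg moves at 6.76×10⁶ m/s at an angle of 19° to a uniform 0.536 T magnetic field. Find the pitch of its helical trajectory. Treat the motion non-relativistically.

v∥ = v cosθ = 6.76×10⁶·cos19° ≈ 6.392×10⁶ m/s.
T = 2πm/(|q|B) = 2π(9.8×10⁻²⁶)/((1.6×10⁻¹⁹)(0.536)) ≈ 7.180×10⁻⁶ s.
pitch = v∥ T = (6.392×10⁶)(7.180×10⁻⁶) ≈ 45.9 m.

p ≈ 45.9 m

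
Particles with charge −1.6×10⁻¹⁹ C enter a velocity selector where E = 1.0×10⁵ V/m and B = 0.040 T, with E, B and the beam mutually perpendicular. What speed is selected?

v = 2.5×10⁶ m/s

Straight-line motion ⇒ electric and magnetic forces cancel, so E = vB.
v = E/B = 1.0×10⁵/0.040 = 2.5×10⁶ m/s.
The result is independent of the particle's charge and mass.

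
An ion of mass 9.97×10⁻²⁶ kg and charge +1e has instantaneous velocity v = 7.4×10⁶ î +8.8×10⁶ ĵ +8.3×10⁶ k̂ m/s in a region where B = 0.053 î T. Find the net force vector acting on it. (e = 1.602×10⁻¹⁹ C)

F ≈ (0, 7.05×10⁻¹⁴, -7.47×10⁻¹⁴) N

v×B = (0, 4.40×10⁵, -4.66×10⁵) N/C.
F = q v×B = (1.602×10⁻¹⁹ C)·(0, 4.40×10⁵, -4.66×10⁵) = (0, 7.05×10⁻¹⁴, -7.47×10⁻¹⁴) N.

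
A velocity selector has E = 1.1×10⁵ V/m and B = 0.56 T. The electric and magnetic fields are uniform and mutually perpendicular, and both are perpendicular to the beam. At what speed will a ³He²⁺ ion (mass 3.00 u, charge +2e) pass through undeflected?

v = 2.0×10⁵ m/s

Straight-line motion ⇒ electric and magnetic forces cancel, so E = vB.
v = E/B = 1.1×10⁵/0.56 = 2.0×10⁵ m/s.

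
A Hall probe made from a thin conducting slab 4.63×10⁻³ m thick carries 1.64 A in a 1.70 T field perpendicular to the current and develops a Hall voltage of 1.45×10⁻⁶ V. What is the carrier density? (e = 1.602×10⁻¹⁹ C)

From V_H = IB/(n e t), n = IB/(V_H e t).
n = (1.64)(1.70)/((1.45×10⁻⁶)(1.602×10⁻¹⁹)(4.63×10⁻³)) ≈ 2.59×10²⁷ m⁻³.

n ≈ 2.59×10²⁷ m⁻³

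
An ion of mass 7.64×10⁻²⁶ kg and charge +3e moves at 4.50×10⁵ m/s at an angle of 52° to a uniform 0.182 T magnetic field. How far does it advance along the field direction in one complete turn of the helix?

p ≈ 1.52 m

v∥ = v cosθ = 4.50×10⁵·cos52° ≈ 2.770×10⁵ m/s.
T = 2πm/(|q|B) = 2π(7.64×10⁻²⁶)/((4.806×10⁻¹⁹)(0.182)) ≈ 5.488×10⁻⁶ s.
pitch = v∥ T = (2.770×10⁵)(5.488×10⁻⁶) ≈ 1.52 m.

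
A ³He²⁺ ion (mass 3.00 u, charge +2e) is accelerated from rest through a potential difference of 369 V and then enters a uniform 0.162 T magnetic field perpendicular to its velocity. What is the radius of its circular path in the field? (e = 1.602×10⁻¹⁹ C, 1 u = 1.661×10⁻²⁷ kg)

r ≈ 0.0209 m

Acceleration: |q|V = ½mv² ⇒ v = √(2|q|V/m) = √(2·3.204×10⁻¹⁹·369/4.983×10⁻²⁷) ≈ 2.178×10⁵ m/s.
In the field: r = mv/(|q|B) = (4.983×10⁻²⁷)(2.178×10⁵)/((3.204×10⁻¹⁹)(0.162)) ≈ 0.0209 m.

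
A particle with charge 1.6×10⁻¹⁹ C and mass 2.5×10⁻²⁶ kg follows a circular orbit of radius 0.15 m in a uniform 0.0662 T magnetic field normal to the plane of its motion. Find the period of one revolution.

T ≈ 1.48×10⁻⁵ s

The cyclotron period depends only on m, q, B: T = 2πm/(|q|B).
T = 2π(2.5×10⁻²⁶)/((1.6×10⁻¹⁹)(0.0662)) ≈ 1.48×10⁻⁵ s.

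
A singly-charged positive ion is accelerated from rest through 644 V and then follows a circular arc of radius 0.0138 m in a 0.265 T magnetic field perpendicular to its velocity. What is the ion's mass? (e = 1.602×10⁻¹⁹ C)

Combine |q|V = ½mv² and r = mv/(|q|B): eliminate v to get m = qB²r²/(2V).
m = (1.602×10⁻¹⁹)(0.265)²(0.0138)²/(2·644) ≈ 1.66×10⁻²⁷ kg.

m ≈ 1.66×10⁻²⁷ kg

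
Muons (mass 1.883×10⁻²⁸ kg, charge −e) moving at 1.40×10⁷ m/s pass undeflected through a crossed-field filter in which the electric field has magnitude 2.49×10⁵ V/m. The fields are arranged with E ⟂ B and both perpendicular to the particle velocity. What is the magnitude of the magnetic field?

Balance of forces in the selector: qE = qvB ⇒ B = E/v.
B = 2.49×10⁵/1.40×10⁷ = 0.0178 T.

B = 0.0178 T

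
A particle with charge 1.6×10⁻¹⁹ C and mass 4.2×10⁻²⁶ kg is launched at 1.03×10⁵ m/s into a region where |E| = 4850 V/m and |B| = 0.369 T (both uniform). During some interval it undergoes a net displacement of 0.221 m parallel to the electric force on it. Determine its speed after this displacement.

v_f ≈ 1.37×10⁵ m/s

B does no work; ΔKE = |q|E d.
½mv_f² = ½mv₀² + |q|Ed = ½(4.2×10⁻²⁶)(1.03×10⁵)² + (1.6×10⁻¹⁹)(4850)(0.221) ≈ 2.228×10⁻¹⁶ J + 1.715×10⁻¹⁶ J ≈ 3.943×10⁻¹⁶ J.
v_f = √(2·3.943×10⁻¹⁶/4.2×10⁻²⁶) ≈ 1.37×10⁵ m/s.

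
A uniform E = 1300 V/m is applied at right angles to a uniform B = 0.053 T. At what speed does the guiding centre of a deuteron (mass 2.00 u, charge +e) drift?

v_d ≈ 2.5×10⁴ m/s

The E×B drift speed is v_d = E/B.
v_d = 1300/0.053 = 2.5×10⁴ m/s.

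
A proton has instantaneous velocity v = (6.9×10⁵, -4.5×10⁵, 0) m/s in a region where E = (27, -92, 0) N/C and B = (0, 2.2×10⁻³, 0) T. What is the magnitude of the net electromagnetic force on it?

|F| ≈ 2.44×10⁻¹⁶ N

v×B = (0, 0, 1520) N/C.
E + v×B = (27.0, -92.0, 1520) N/C.
F = q(E + v×B) = (1.602×10⁻¹⁹ C)·(27.0, -92.0, 1520) = (4.33×10⁻¹⁸, -1.47×10⁻¹⁷, 2.43×10⁻¹⁶) N.
|F| = 2.44×10⁻¹⁶ N.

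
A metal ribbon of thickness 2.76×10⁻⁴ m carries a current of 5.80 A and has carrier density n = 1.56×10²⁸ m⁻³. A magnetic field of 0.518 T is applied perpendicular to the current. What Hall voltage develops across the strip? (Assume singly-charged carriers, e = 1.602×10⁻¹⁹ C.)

V_H ≈ 4.36×10⁻⁶ V

V_H = IB/(n e t).
V_H = (5.80)(0.518)/((1.56×10²⁸)(1.602×10⁻¹⁹)(2.76×10⁻⁴)) ≈ 4.36×10⁻⁶ V.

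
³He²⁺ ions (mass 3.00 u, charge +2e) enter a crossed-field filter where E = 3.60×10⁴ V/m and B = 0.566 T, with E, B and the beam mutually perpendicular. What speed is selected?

Zero net Lorentz force requires |qE| = |q v×B|, i.e. E = vB.
v = E/B = 3.60×10⁴/0.566 = 6.36×10⁴ m/s.

v = 6.36×10⁴ m/s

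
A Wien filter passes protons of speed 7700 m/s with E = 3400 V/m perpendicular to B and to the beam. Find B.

B = 0.44 T

Balance of forces in the selector: qE = qvB ⇒ B = E/v.
B = 3400/7700 = 0.44 T.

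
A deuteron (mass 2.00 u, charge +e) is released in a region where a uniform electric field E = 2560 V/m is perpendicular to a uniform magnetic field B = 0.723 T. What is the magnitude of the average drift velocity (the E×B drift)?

The E×B drift speed is v_d = E/B.
v_d = 2560/0.723 = 3540 m/s.

v_d ≈ 3540 m/s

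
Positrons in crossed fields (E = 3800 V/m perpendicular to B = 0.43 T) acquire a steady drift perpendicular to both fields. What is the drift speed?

In crossed fields the guiding centre drifts at v_d = |E×B|/B² = E/B, independent of charge and mass.
v_d = 3800/0.43 = 8800 m/s.

v_d ≈ 8800 m/s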